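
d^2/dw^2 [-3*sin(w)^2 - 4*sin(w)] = 4*sin(w) - 6*cos(2*w)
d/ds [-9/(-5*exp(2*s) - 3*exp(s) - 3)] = (-90*exp(s) - 27)*exp(s)/(5*exp(2*s) + 3*exp(s) + 3)^2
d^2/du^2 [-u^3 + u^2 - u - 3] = 2 - 6*u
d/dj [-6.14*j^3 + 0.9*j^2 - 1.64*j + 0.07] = -18.42*j^2 + 1.8*j - 1.64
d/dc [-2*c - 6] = -2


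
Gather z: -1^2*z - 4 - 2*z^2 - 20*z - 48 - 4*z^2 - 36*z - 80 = -6*z^2 - 57*z - 132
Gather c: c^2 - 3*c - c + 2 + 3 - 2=c^2 - 4*c + 3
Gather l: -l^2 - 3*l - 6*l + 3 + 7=-l^2 - 9*l + 10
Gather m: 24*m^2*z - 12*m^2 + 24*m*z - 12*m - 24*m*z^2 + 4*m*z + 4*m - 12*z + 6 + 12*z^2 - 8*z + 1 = m^2*(24*z - 12) + m*(-24*z^2 + 28*z - 8) + 12*z^2 - 20*z + 7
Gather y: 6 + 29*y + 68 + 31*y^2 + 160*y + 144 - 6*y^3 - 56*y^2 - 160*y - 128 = -6*y^3 - 25*y^2 + 29*y + 90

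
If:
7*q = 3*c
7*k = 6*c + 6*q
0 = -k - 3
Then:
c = -49/20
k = -3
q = -21/20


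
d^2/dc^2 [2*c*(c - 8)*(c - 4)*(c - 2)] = 24*c^2 - 168*c + 224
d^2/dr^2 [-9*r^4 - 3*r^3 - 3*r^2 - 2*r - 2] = -108*r^2 - 18*r - 6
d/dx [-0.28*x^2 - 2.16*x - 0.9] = -0.56*x - 2.16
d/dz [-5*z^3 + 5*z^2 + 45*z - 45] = -15*z^2 + 10*z + 45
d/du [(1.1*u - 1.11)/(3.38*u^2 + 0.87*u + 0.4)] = (-3.718*u^2 + 7.5036*u + 1.4057)/(11.4244*u^4 + 5.8812*u^3 + 3.4609*u^2 + 0.696*u + 0.16)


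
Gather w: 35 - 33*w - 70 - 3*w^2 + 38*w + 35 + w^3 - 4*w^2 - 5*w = w^3 - 7*w^2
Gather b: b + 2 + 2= b + 4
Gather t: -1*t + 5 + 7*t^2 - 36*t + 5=7*t^2 - 37*t + 10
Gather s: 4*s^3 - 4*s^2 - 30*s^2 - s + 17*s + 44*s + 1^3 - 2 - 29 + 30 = 4*s^3 - 34*s^2 + 60*s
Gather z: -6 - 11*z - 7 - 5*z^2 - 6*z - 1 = -5*z^2 - 17*z - 14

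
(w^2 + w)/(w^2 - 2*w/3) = 3*(w + 1)/(3*w - 2)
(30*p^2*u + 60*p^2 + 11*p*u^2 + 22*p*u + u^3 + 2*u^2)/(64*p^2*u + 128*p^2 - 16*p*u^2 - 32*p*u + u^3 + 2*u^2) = (30*p^2 + 11*p*u + u^2)/(64*p^2 - 16*p*u + u^2)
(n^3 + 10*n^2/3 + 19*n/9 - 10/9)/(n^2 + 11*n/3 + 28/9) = (9*n^3 + 30*n^2 + 19*n - 10)/(9*n^2 + 33*n + 28)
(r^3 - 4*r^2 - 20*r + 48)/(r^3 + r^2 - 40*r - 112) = (r^2 - 8*r + 12)/(r^2 - 3*r - 28)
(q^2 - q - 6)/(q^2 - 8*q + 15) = (q + 2)/(q - 5)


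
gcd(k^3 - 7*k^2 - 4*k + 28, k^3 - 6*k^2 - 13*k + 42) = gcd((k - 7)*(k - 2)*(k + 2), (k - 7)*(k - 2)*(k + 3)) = k^2 - 9*k + 14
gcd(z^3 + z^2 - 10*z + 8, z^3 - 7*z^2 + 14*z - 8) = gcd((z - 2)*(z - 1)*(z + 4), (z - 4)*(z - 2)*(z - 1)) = z^2 - 3*z + 2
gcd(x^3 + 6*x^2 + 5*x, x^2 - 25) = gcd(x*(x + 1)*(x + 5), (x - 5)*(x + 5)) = x + 5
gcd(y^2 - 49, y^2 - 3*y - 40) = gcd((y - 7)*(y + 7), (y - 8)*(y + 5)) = 1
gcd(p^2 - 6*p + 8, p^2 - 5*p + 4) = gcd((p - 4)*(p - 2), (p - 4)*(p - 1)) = p - 4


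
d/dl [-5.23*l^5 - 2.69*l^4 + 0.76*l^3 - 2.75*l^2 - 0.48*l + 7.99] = -26.15*l^4 - 10.76*l^3 + 2.28*l^2 - 5.5*l - 0.48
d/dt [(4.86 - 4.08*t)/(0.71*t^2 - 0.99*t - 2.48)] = (2.8968*t^2 - 6.9012*t + 14.9298)/(0.5041*t^4 - 1.4058*t^3 - 2.5415*t^2 + 4.9104*t + 6.1504)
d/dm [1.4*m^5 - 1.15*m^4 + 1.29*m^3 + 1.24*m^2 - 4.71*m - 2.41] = 7.0*m^4 - 4.6*m^3 + 3.87*m^2 + 2.48*m - 4.71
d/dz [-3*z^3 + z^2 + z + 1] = -9*z^2 + 2*z + 1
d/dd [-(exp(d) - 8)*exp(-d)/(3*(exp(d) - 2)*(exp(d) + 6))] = 2*(exp(3*d) - 10*exp(2*d) - 32*exp(d) + 48)*exp(-d)/(3*(exp(4*d) + 8*exp(3*d) - 8*exp(2*d) - 96*exp(d) + 144))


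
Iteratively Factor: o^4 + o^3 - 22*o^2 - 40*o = (o)*(o^3 + o^2 - 22*o - 40) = o*(o + 4)*(o^2 - 3*o - 10) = o*(o + 2)*(o + 4)*(o - 5)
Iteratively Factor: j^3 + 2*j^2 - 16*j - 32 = (j + 2)*(j^2 - 16) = (j - 4)*(j + 2)*(j + 4)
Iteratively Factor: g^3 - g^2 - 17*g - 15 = (g - 5)*(g^2 + 4*g + 3) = (g - 5)*(g + 1)*(g + 3)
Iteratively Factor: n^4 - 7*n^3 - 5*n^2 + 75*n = (n)*(n^3 - 7*n^2 - 5*n + 75) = n*(n + 3)*(n^2 - 10*n + 25) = n*(n - 5)*(n + 3)*(n - 5)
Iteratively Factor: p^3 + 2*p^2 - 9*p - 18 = (p + 3)*(p^2 - p - 6) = (p + 2)*(p + 3)*(p - 3)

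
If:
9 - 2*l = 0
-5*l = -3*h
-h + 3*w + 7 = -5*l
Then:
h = 15/2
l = 9/2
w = -22/3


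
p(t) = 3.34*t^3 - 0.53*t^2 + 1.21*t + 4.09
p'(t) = 10.02*t^2 - 1.06*t + 1.21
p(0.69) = 5.77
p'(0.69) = 5.25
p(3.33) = 125.58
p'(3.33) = 108.79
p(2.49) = 55.38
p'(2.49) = 60.70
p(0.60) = 5.35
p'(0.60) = 4.18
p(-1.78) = -18.58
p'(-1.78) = 34.84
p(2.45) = 52.99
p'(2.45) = 58.76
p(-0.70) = 1.84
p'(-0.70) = 6.86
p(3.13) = 105.10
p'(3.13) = 96.06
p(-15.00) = -11405.81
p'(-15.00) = 2271.61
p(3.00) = 93.13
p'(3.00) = 88.21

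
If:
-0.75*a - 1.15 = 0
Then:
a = -1.53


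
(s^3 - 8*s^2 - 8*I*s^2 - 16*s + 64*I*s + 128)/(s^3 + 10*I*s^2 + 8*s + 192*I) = (s^2 - 4*s*(2 + I) + 32*I)/(s^2 + 14*I*s - 48)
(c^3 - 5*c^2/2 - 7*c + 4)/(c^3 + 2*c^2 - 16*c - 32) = (c - 1/2)/(c + 4)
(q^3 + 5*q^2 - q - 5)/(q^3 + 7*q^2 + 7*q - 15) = (q + 1)/(q + 3)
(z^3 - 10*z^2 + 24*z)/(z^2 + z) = (z^2 - 10*z + 24)/(z + 1)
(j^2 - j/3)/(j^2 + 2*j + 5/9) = 3*j*(3*j - 1)/(9*j^2 + 18*j + 5)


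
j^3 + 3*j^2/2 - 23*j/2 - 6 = (j - 3)*(j + 1/2)*(j + 4)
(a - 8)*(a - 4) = a^2 - 12*a + 32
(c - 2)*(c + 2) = c^2 - 4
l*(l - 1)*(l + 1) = l^3 - l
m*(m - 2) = m^2 - 2*m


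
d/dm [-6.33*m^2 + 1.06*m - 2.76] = 1.06 - 12.66*m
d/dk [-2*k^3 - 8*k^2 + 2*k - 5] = -6*k^2 - 16*k + 2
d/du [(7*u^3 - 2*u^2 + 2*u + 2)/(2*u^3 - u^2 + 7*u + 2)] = (-3*u^4 + 90*u^3 + 18*u^2 - 4*u - 10)/(4*u^6 - 4*u^5 + 29*u^4 - 6*u^3 + 45*u^2 + 28*u + 4)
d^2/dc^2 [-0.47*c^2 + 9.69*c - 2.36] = -0.940000000000000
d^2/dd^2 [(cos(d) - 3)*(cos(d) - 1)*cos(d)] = -15*cos(d)/4 + 8*cos(2*d) - 9*cos(3*d)/4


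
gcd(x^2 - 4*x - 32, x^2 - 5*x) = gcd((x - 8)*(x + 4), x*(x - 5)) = 1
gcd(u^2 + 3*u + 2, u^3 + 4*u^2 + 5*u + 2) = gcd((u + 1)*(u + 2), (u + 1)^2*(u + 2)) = u^2 + 3*u + 2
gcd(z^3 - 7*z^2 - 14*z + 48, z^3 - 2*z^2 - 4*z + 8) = z - 2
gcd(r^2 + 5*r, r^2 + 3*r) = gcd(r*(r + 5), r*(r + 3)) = r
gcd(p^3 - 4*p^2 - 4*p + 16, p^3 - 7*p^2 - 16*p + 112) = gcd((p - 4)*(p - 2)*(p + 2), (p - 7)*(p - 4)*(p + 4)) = p - 4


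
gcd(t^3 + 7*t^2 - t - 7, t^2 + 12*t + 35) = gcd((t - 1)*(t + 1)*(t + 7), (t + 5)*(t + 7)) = t + 7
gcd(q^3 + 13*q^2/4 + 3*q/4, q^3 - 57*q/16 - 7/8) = q + 1/4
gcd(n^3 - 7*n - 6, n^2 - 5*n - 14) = n + 2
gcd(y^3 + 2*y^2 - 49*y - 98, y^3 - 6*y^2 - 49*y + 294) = y^2 - 49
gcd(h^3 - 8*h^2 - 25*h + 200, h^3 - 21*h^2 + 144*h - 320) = h^2 - 13*h + 40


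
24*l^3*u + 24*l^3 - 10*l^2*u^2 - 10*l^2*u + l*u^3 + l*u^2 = (-6*l + u)*(-4*l + u)*(l*u + l)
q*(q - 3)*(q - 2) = q^3 - 5*q^2 + 6*q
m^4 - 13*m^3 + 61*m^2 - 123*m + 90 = (m - 5)*(m - 3)^2*(m - 2)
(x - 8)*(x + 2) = x^2 - 6*x - 16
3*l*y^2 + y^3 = y^2*(3*l + y)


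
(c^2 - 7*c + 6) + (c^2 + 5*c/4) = 2*c^2 - 23*c/4 + 6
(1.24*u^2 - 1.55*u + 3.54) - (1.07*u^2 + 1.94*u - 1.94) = 0.17*u^2 - 3.49*u + 5.48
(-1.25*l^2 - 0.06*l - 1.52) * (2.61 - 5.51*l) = 6.8875*l^3 - 2.9319*l^2 + 8.2186*l - 3.9672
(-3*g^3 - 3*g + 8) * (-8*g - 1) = 24*g^4 + 3*g^3 + 24*g^2 - 61*g - 8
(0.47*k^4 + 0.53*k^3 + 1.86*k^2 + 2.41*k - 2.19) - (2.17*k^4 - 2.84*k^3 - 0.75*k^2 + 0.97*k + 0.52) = -1.7*k^4 + 3.37*k^3 + 2.61*k^2 + 1.44*k - 2.71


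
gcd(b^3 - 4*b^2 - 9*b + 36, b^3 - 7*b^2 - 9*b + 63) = b^2 - 9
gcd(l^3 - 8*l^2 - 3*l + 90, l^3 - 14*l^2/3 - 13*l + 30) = l^2 - 3*l - 18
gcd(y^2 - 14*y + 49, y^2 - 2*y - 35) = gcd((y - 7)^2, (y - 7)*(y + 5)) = y - 7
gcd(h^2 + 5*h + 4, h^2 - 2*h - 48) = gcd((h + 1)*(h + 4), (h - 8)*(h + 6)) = 1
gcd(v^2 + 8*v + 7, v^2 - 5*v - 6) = v + 1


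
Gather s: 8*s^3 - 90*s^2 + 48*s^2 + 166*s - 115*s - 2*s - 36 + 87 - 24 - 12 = 8*s^3 - 42*s^2 + 49*s + 15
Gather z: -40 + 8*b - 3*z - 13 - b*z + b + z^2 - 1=9*b + z^2 + z*(-b - 3) - 54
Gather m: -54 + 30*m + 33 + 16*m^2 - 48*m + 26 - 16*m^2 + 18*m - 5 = 0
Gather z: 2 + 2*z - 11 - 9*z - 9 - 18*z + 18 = -25*z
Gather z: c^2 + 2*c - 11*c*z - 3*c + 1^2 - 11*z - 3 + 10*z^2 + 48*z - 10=c^2 - c + 10*z^2 + z*(37 - 11*c) - 12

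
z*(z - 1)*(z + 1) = z^3 - z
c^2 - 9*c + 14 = (c - 7)*(c - 2)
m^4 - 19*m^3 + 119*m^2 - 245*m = m*(m - 7)^2*(m - 5)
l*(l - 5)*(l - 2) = l^3 - 7*l^2 + 10*l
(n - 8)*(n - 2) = n^2 - 10*n + 16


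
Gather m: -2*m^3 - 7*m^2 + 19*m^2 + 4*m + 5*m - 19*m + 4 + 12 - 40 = -2*m^3 + 12*m^2 - 10*m - 24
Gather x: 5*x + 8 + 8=5*x + 16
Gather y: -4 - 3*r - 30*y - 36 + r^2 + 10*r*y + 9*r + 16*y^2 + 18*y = r^2 + 6*r + 16*y^2 + y*(10*r - 12) - 40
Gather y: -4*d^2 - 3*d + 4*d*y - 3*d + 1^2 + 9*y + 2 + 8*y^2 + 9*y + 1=-4*d^2 - 6*d + 8*y^2 + y*(4*d + 18) + 4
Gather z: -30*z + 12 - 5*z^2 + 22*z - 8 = -5*z^2 - 8*z + 4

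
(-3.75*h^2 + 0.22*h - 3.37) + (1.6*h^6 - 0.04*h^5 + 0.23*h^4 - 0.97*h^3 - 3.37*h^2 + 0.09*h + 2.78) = 1.6*h^6 - 0.04*h^5 + 0.23*h^4 - 0.97*h^3 - 7.12*h^2 + 0.31*h - 0.59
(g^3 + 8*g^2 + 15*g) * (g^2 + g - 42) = g^5 + 9*g^4 - 19*g^3 - 321*g^2 - 630*g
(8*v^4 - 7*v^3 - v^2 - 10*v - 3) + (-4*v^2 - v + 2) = 8*v^4 - 7*v^3 - 5*v^2 - 11*v - 1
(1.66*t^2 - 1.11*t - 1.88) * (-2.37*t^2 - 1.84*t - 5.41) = -3.9342*t^4 - 0.423699999999999*t^3 - 2.4826*t^2 + 9.4643*t + 10.1708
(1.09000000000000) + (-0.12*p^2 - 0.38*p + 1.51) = -0.12*p^2 - 0.38*p + 2.6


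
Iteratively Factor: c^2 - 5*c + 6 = (c - 2)*(c - 3)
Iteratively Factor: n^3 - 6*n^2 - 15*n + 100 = (n + 4)*(n^2 - 10*n + 25) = (n - 5)*(n + 4)*(n - 5)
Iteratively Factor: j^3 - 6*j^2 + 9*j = (j)*(j^2 - 6*j + 9) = j*(j - 3)*(j - 3)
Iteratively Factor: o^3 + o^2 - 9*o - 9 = (o + 1)*(o^2 - 9) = (o + 1)*(o + 3)*(o - 3)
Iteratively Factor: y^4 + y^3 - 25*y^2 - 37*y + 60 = (y - 5)*(y^3 + 6*y^2 + 5*y - 12) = (y - 5)*(y + 4)*(y^2 + 2*y - 3) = (y - 5)*(y + 3)*(y + 4)*(y - 1)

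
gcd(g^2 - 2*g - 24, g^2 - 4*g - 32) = g + 4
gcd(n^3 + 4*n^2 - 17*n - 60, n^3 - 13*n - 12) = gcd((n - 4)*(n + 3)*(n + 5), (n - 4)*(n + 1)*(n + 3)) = n^2 - n - 12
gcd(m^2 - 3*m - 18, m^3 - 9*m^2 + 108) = m^2 - 3*m - 18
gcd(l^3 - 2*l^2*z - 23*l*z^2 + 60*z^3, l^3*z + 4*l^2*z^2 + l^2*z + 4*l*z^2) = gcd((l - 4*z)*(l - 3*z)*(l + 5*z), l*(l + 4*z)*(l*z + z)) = 1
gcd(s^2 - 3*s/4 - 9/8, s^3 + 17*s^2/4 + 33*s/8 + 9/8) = s + 3/4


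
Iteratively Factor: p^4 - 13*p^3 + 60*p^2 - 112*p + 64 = (p - 4)*(p^3 - 9*p^2 + 24*p - 16) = (p - 4)*(p - 1)*(p^2 - 8*p + 16) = (p - 4)^2*(p - 1)*(p - 4)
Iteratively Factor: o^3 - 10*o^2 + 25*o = (o - 5)*(o^2 - 5*o) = o*(o - 5)*(o - 5)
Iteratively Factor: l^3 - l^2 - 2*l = (l - 2)*(l^2 + l) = (l - 2)*(l + 1)*(l)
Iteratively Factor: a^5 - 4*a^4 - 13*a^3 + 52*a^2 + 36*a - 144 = (a - 3)*(a^4 - a^3 - 16*a^2 + 4*a + 48) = (a - 4)*(a - 3)*(a^3 + 3*a^2 - 4*a - 12) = (a - 4)*(a - 3)*(a + 2)*(a^2 + a - 6) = (a - 4)*(a - 3)*(a + 2)*(a + 3)*(a - 2)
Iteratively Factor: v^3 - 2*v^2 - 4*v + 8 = (v + 2)*(v^2 - 4*v + 4) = (v - 2)*(v + 2)*(v - 2)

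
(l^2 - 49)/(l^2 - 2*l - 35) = (l + 7)/(l + 5)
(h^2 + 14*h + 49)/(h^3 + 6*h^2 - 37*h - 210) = (h + 7)/(h^2 - h - 30)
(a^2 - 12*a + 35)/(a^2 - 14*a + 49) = (a - 5)/(a - 7)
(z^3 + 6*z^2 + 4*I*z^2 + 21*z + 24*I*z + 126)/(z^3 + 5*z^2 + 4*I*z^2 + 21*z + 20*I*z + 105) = (z + 6)/(z + 5)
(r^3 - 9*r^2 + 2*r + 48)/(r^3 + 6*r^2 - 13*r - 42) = (r - 8)/(r + 7)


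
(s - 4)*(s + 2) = s^2 - 2*s - 8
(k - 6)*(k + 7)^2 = k^3 + 8*k^2 - 35*k - 294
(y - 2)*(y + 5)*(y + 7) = y^3 + 10*y^2 + 11*y - 70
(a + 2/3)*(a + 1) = a^2 + 5*a/3 + 2/3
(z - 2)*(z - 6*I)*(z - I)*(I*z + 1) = I*z^4 + 8*z^3 - 2*I*z^3 - 16*z^2 - 13*I*z^2 - 6*z + 26*I*z + 12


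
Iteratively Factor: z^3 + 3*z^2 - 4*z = (z + 4)*(z^2 - z) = (z - 1)*(z + 4)*(z)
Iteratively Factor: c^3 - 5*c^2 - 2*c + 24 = (c - 3)*(c^2 - 2*c - 8) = (c - 3)*(c + 2)*(c - 4)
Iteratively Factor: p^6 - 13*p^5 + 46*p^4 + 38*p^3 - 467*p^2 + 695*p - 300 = (p - 1)*(p^5 - 12*p^4 + 34*p^3 + 72*p^2 - 395*p + 300) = (p - 4)*(p - 1)*(p^4 - 8*p^3 + 2*p^2 + 80*p - 75) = (p - 5)*(p - 4)*(p - 1)*(p^3 - 3*p^2 - 13*p + 15) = (p - 5)^2*(p - 4)*(p - 1)*(p^2 + 2*p - 3) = (p - 5)^2*(p - 4)*(p - 1)*(p + 3)*(p - 1)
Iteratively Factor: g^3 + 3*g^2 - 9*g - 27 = (g - 3)*(g^2 + 6*g + 9) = (g - 3)*(g + 3)*(g + 3)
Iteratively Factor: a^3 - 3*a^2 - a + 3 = (a - 3)*(a^2 - 1) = (a - 3)*(a - 1)*(a + 1)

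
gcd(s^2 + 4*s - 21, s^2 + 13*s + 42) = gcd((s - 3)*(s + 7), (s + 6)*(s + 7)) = s + 7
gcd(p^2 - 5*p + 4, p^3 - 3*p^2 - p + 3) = p - 1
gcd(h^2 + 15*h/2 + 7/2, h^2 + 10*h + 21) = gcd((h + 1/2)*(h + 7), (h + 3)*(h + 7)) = h + 7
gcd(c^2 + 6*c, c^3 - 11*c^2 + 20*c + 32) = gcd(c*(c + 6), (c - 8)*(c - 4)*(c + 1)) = 1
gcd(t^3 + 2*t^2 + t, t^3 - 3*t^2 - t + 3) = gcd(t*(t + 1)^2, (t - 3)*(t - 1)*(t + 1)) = t + 1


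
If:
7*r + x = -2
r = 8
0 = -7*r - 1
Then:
No Solution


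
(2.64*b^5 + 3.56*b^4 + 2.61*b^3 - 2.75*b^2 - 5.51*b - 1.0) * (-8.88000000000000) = -23.4432*b^5 - 31.6128*b^4 - 23.1768*b^3 + 24.42*b^2 + 48.9288*b + 8.88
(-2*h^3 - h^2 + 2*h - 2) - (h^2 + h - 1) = -2*h^3 - 2*h^2 + h - 1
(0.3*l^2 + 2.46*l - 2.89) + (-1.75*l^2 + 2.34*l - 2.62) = -1.45*l^2 + 4.8*l - 5.51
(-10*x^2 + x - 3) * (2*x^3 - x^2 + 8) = -20*x^5 + 12*x^4 - 7*x^3 - 77*x^2 + 8*x - 24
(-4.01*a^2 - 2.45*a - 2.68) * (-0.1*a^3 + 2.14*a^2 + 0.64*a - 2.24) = 0.401*a^5 - 8.3364*a^4 - 7.5414*a^3 + 1.6792*a^2 + 3.7728*a + 6.0032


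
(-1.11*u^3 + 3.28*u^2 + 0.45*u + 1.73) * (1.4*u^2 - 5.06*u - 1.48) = -1.554*u^5 + 10.2086*u^4 - 14.324*u^3 - 4.7094*u^2 - 9.4198*u - 2.5604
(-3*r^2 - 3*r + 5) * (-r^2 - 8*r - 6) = 3*r^4 + 27*r^3 + 37*r^2 - 22*r - 30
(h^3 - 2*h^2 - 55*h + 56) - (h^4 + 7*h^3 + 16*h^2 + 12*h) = -h^4 - 6*h^3 - 18*h^2 - 67*h + 56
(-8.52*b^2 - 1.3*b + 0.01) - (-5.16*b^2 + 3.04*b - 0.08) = -3.36*b^2 - 4.34*b + 0.09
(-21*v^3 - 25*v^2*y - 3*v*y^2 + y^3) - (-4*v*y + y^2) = -21*v^3 - 25*v^2*y - 3*v*y^2 + 4*v*y + y^3 - y^2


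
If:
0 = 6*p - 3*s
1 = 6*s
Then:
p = 1/12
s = 1/6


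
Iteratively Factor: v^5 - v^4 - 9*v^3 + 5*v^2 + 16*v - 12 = (v - 1)*(v^4 - 9*v^2 - 4*v + 12) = (v - 1)^2*(v^3 + v^2 - 8*v - 12) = (v - 3)*(v - 1)^2*(v^2 + 4*v + 4) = (v - 3)*(v - 1)^2*(v + 2)*(v + 2)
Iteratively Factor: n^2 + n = (n + 1)*(n)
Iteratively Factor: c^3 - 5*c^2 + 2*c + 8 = (c - 4)*(c^2 - c - 2) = (c - 4)*(c - 2)*(c + 1)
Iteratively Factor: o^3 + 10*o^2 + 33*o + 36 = (o + 4)*(o^2 + 6*o + 9) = (o + 3)*(o + 4)*(o + 3)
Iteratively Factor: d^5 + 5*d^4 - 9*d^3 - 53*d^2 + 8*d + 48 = (d - 1)*(d^4 + 6*d^3 - 3*d^2 - 56*d - 48) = (d - 1)*(d + 1)*(d^3 + 5*d^2 - 8*d - 48) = (d - 1)*(d + 1)*(d + 4)*(d^2 + d - 12) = (d - 3)*(d - 1)*(d + 1)*(d + 4)*(d + 4)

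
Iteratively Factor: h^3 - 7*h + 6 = (h - 1)*(h^2 + h - 6) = (h - 1)*(h + 3)*(h - 2)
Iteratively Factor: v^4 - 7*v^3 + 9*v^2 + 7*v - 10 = (v - 2)*(v^3 - 5*v^2 - v + 5) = (v - 5)*(v - 2)*(v^2 - 1) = (v - 5)*(v - 2)*(v - 1)*(v + 1)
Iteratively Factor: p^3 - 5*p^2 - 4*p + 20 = (p - 2)*(p^2 - 3*p - 10) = (p - 2)*(p + 2)*(p - 5)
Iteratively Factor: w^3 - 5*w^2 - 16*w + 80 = (w - 5)*(w^2 - 16) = (w - 5)*(w - 4)*(w + 4)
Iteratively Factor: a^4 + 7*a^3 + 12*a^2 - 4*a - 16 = (a + 2)*(a^3 + 5*a^2 + 2*a - 8) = (a + 2)*(a + 4)*(a^2 + a - 2) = (a + 2)^2*(a + 4)*(a - 1)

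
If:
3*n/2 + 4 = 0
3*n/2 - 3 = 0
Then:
No Solution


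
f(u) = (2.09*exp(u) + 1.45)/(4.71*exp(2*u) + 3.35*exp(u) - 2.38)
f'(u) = (2.09*exp(u) + 1.45)*(-9.42*exp(2*u) - 3.35*exp(u))/(4.71*exp(2*u) + 3.35*exp(u) - 2.38)^2 + 2.09*exp(u)/(4.71*exp(2*u) + 3.35*exp(u) - 2.38) = (-(2.09*exp(u) + 1.45)*(9.42*exp(u) + 3.35) + 9.8439*exp(2*u) + 7.0015*exp(u) - 4.9742)*exp(u)/(4.71*exp(2*u) + 3.35*exp(u) - 2.38)^2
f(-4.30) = -0.63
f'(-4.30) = -0.02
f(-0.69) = 5.15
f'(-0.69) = -40.82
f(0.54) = 0.29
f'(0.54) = -0.36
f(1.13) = 0.15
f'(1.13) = -0.16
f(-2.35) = -0.82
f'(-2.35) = -0.26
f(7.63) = 0.00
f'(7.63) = -0.00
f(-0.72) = 6.73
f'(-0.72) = -68.15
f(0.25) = 0.43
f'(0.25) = -0.60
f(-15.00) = -0.61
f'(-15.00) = 0.00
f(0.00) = 0.62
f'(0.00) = -1.03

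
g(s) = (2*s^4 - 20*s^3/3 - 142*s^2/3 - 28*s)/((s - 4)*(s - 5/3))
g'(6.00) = 108.25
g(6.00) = -83.08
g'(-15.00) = -54.70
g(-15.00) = 358.48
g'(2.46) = 24.37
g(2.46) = 312.12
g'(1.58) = -10977.01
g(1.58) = -840.28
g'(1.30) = -561.12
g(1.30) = -126.59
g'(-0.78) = 2.39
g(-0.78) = -0.26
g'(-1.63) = 1.11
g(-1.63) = -2.00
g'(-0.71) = 2.29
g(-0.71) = -0.10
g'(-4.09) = -9.06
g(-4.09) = 7.27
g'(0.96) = -121.27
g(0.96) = -34.77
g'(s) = (8*s^3 - 20*s^2 - 284*s/3 - 28)/((s - 4)*(s - 5/3)) - (2*s^4 - 20*s^3/3 - 142*s^2/3 - 28*s)/((s - 4)*(s - 5/3)^2) - (2*s^4 - 20*s^3/3 - 142*s^2/3 - 28*s)/((s - 4)^2*(s - 5/3))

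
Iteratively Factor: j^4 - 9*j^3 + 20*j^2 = (j)*(j^3 - 9*j^2 + 20*j) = j*(j - 4)*(j^2 - 5*j) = j^2*(j - 4)*(j - 5)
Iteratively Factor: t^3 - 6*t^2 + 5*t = (t - 1)*(t^2 - 5*t) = (t - 5)*(t - 1)*(t)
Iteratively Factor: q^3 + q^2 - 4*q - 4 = (q + 1)*(q^2 - 4) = (q + 1)*(q + 2)*(q - 2)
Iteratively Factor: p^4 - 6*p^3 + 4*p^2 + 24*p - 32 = (p + 2)*(p^3 - 8*p^2 + 20*p - 16) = (p - 2)*(p + 2)*(p^2 - 6*p + 8) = (p - 2)^2*(p + 2)*(p - 4)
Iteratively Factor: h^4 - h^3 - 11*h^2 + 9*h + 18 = (h + 1)*(h^3 - 2*h^2 - 9*h + 18) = (h - 3)*(h + 1)*(h^2 + h - 6) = (h - 3)*(h - 2)*(h + 1)*(h + 3)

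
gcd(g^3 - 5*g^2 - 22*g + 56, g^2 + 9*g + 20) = g + 4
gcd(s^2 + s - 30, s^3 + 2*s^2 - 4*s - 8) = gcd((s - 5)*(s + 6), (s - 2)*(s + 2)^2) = 1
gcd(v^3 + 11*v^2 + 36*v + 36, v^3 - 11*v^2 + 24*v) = 1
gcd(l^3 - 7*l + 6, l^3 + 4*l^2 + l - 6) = l^2 + 2*l - 3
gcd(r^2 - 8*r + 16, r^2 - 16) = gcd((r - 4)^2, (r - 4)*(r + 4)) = r - 4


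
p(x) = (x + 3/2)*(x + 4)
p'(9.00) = 23.50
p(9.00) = 136.50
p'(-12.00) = -18.50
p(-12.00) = 84.00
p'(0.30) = 6.10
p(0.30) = 7.74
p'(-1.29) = 2.92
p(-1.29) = 0.57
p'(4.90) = 15.30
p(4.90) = 56.96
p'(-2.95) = -0.40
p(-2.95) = -1.52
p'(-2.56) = 0.38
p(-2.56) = -1.53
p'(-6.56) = -7.62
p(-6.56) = 12.95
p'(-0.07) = 5.36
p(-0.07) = 5.62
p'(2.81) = 11.12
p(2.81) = 29.35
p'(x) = 2*x + 11/2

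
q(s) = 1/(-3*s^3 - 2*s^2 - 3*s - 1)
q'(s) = (9*s^2 + 4*s + 3)/(-3*s^3 - 2*s^2 - 3*s - 1)^2 = (9*s^2 + 4*s + 3)/(3*s^3 + 2*s^2 + 3*s + 1)^2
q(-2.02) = 0.05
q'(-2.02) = 0.07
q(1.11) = -0.09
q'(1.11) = 0.16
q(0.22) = -0.56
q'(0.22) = 1.35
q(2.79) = -0.01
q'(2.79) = 0.01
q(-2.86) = 0.02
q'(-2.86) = 0.02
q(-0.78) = 0.65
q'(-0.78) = 2.24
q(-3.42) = 0.01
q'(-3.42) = 0.01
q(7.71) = -0.00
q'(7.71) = 0.00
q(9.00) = 0.00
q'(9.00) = 0.00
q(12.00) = 0.00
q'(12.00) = 0.00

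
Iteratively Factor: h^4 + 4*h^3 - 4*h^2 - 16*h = (h + 2)*(h^3 + 2*h^2 - 8*h) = (h + 2)*(h + 4)*(h^2 - 2*h) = h*(h + 2)*(h + 4)*(h - 2)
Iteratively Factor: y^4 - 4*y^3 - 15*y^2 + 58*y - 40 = (y - 1)*(y^3 - 3*y^2 - 18*y + 40) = (y - 2)*(y - 1)*(y^2 - y - 20) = (y - 5)*(y - 2)*(y - 1)*(y + 4)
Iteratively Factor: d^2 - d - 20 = (d + 4)*(d - 5)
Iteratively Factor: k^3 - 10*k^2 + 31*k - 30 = (k - 3)*(k^2 - 7*k + 10) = (k - 5)*(k - 3)*(k - 2)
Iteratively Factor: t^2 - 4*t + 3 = (t - 3)*(t - 1)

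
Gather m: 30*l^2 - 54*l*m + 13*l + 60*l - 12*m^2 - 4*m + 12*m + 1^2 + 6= 30*l^2 + 73*l - 12*m^2 + m*(8 - 54*l) + 7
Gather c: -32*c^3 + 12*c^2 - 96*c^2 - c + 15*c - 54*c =-32*c^3 - 84*c^2 - 40*c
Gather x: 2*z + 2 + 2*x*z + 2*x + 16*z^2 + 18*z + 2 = x*(2*z + 2) + 16*z^2 + 20*z + 4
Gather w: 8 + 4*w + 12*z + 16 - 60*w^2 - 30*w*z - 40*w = -60*w^2 + w*(-30*z - 36) + 12*z + 24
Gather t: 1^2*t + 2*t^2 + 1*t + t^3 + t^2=t^3 + 3*t^2 + 2*t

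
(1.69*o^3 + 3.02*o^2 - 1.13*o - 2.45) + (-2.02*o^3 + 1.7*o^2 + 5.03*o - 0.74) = -0.33*o^3 + 4.72*o^2 + 3.9*o - 3.19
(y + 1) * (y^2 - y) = y^3 - y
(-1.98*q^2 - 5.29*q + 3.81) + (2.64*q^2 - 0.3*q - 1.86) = 0.66*q^2 - 5.59*q + 1.95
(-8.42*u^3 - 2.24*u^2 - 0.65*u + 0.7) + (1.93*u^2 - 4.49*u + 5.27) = -8.42*u^3 - 0.31*u^2 - 5.14*u + 5.97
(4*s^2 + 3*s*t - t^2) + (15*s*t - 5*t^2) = 4*s^2 + 18*s*t - 6*t^2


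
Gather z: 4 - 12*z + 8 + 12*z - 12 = 0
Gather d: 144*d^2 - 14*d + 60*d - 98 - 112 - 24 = 144*d^2 + 46*d - 234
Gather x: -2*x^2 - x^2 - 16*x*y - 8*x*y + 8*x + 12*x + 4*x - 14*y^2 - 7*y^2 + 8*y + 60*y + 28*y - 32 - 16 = -3*x^2 + x*(24 - 24*y) - 21*y^2 + 96*y - 48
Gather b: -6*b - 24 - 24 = -6*b - 48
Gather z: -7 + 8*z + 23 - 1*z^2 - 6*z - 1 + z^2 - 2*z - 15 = 0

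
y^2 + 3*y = y*(y + 3)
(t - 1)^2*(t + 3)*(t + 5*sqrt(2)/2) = t^4 + t^3 + 5*sqrt(2)*t^3/2 - 5*t^2 + 5*sqrt(2)*t^2/2 - 25*sqrt(2)*t/2 + 3*t + 15*sqrt(2)/2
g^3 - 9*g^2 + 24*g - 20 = (g - 5)*(g - 2)^2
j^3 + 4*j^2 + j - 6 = (j - 1)*(j + 2)*(j + 3)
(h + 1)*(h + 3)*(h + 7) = h^3 + 11*h^2 + 31*h + 21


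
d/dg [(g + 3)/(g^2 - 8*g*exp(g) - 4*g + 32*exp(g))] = (g^2 - 8*g*exp(g) - 4*g + 2*(g + 3)*(4*g*exp(g) - g - 12*exp(g) + 2) + 32*exp(g))/(g^2 - 8*g*exp(g) - 4*g + 32*exp(g))^2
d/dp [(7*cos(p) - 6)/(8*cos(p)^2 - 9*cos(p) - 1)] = (56*cos(p)^2 - 96*cos(p) + 61)*sin(p)/(8*sin(p)^2 + 9*cos(p) - 7)^2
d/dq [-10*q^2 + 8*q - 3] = 8 - 20*q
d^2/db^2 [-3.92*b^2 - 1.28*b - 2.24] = -7.84000000000000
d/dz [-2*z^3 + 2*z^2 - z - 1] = -6*z^2 + 4*z - 1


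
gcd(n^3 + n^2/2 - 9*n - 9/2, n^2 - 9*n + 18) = n - 3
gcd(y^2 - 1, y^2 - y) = y - 1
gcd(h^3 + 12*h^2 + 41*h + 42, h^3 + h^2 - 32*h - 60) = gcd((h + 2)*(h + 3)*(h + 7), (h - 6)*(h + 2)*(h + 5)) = h + 2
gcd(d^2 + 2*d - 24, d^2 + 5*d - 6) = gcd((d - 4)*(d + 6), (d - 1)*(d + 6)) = d + 6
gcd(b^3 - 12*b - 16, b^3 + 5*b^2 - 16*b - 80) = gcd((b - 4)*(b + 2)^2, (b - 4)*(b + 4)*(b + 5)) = b - 4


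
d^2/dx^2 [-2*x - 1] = 0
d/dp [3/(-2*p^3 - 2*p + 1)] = 6*(3*p^2 + 1)/(2*p^3 + 2*p - 1)^2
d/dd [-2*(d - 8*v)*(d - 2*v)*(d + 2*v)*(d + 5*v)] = -8*d^3 + 18*d^2*v + 176*d*v^2 - 24*v^3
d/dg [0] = 0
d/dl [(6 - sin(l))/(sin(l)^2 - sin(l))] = (cos(l) - 12/tan(l) + 6*cos(l)/sin(l)^2)/(sin(l) - 1)^2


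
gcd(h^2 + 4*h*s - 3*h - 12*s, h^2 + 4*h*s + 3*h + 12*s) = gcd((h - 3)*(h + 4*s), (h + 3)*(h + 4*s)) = h + 4*s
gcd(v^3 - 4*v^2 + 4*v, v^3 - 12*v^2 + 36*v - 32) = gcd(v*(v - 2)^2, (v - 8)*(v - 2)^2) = v^2 - 4*v + 4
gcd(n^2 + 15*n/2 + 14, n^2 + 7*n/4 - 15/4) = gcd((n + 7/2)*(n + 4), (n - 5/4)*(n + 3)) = 1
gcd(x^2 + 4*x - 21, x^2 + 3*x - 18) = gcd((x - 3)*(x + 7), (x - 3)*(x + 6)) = x - 3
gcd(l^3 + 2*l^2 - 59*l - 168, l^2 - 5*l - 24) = l^2 - 5*l - 24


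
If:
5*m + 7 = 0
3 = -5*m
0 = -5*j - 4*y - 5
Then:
No Solution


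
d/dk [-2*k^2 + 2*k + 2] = 2 - 4*k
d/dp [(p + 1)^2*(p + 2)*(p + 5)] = 4*p^3 + 27*p^2 + 50*p + 27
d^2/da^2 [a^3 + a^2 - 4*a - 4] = 6*a + 2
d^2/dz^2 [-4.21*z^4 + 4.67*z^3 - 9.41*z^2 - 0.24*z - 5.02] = -50.52*z^2 + 28.02*z - 18.82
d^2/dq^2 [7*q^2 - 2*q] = 14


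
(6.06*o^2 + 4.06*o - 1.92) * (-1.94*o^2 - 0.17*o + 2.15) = -11.7564*o^4 - 8.9066*o^3 + 16.0636*o^2 + 9.0554*o - 4.128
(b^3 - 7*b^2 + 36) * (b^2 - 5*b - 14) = b^5 - 12*b^4 + 21*b^3 + 134*b^2 - 180*b - 504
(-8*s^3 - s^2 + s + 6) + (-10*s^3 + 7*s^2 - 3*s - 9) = -18*s^3 + 6*s^2 - 2*s - 3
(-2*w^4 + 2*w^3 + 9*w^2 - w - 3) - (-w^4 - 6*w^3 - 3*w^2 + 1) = -w^4 + 8*w^3 + 12*w^2 - w - 4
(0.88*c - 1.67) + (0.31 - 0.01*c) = 0.87*c - 1.36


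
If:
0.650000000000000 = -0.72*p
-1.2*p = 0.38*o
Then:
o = 2.85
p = -0.90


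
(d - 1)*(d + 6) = d^2 + 5*d - 6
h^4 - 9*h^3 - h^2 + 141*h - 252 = (h - 7)*(h - 3)^2*(h + 4)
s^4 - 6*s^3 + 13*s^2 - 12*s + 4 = (s - 2)^2*(s - 1)^2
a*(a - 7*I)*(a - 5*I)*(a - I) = a^4 - 13*I*a^3 - 47*a^2 + 35*I*a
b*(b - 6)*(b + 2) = b^3 - 4*b^2 - 12*b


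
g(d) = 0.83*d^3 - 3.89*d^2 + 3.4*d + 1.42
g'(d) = 2.49*d^2 - 7.78*d + 3.4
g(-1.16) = -9.05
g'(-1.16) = 15.78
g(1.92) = -0.52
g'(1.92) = -2.36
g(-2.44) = -42.09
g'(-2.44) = 37.21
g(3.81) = 3.81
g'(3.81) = 9.90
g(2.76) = -1.38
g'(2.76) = 0.90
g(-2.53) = -45.52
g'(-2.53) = 39.02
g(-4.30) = -151.12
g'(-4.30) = 82.89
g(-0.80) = -4.21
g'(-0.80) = 11.22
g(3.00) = -0.98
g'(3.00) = 2.47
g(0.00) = 1.42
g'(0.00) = 3.40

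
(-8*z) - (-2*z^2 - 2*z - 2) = 2*z^2 - 6*z + 2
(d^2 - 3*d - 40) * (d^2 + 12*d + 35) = d^4 + 9*d^3 - 41*d^2 - 585*d - 1400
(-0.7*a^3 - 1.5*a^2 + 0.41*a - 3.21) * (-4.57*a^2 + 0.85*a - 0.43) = 3.199*a^5 + 6.26*a^4 - 2.8477*a^3 + 15.6632*a^2 - 2.9048*a + 1.3803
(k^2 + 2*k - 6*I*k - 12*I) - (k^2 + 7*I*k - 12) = 2*k - 13*I*k + 12 - 12*I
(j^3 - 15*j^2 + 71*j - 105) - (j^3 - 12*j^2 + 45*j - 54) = -3*j^2 + 26*j - 51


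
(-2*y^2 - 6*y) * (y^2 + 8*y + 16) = -2*y^4 - 22*y^3 - 80*y^2 - 96*y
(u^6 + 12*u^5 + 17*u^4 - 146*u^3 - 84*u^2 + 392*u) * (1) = u^6 + 12*u^5 + 17*u^4 - 146*u^3 - 84*u^2 + 392*u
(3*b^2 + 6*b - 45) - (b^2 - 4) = 2*b^2 + 6*b - 41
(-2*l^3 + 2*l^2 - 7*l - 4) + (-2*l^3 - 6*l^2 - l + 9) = -4*l^3 - 4*l^2 - 8*l + 5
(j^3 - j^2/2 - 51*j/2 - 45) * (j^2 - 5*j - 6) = j^5 - 11*j^4/2 - 29*j^3 + 171*j^2/2 + 378*j + 270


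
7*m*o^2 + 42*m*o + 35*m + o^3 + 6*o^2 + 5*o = (7*m + o)*(o + 1)*(o + 5)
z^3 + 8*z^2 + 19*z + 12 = (z + 1)*(z + 3)*(z + 4)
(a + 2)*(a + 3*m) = a^2 + 3*a*m + 2*a + 6*m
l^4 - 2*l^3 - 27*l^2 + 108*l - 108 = (l - 3)^2*(l - 2)*(l + 6)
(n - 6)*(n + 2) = n^2 - 4*n - 12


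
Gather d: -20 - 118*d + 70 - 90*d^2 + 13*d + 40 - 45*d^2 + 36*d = -135*d^2 - 69*d + 90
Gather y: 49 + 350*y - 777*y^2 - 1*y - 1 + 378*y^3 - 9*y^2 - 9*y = 378*y^3 - 786*y^2 + 340*y + 48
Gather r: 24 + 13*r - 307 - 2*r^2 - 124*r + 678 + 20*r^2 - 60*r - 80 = 18*r^2 - 171*r + 315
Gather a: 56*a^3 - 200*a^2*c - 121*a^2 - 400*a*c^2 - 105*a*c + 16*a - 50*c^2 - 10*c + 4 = 56*a^3 + a^2*(-200*c - 121) + a*(-400*c^2 - 105*c + 16) - 50*c^2 - 10*c + 4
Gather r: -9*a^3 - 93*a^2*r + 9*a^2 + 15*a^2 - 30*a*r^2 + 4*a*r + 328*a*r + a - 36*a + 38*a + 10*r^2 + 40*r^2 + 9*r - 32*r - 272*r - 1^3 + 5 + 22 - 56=-9*a^3 + 24*a^2 + 3*a + r^2*(50 - 30*a) + r*(-93*a^2 + 332*a - 295) - 30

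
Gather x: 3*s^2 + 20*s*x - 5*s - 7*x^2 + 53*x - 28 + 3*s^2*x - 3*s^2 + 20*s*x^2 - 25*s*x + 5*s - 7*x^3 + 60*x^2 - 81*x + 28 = -7*x^3 + x^2*(20*s + 53) + x*(3*s^2 - 5*s - 28)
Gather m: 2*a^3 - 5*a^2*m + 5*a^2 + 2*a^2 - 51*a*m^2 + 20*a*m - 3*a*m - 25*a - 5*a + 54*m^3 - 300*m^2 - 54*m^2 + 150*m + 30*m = 2*a^3 + 7*a^2 - 30*a + 54*m^3 + m^2*(-51*a - 354) + m*(-5*a^2 + 17*a + 180)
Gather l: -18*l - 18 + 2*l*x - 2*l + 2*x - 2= l*(2*x - 20) + 2*x - 20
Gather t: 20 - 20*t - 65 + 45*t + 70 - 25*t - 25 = 0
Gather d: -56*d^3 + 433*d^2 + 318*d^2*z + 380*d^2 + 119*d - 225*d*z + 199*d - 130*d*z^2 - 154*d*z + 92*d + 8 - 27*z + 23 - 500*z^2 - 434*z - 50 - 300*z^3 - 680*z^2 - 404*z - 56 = -56*d^3 + d^2*(318*z + 813) + d*(-130*z^2 - 379*z + 410) - 300*z^3 - 1180*z^2 - 865*z - 75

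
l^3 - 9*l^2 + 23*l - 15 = (l - 5)*(l - 3)*(l - 1)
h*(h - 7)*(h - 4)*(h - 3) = h^4 - 14*h^3 + 61*h^2 - 84*h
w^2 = w^2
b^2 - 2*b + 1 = (b - 1)^2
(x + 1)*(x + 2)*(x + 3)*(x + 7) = x^4 + 13*x^3 + 53*x^2 + 83*x + 42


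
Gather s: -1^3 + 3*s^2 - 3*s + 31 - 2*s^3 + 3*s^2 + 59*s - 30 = -2*s^3 + 6*s^2 + 56*s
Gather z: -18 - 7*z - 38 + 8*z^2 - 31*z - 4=8*z^2 - 38*z - 60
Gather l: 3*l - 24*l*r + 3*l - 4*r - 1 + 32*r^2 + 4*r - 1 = l*(6 - 24*r) + 32*r^2 - 2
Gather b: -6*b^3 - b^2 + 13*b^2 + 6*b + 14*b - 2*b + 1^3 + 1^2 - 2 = -6*b^3 + 12*b^2 + 18*b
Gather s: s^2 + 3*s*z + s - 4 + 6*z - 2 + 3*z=s^2 + s*(3*z + 1) + 9*z - 6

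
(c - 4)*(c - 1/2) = c^2 - 9*c/2 + 2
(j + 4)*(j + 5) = j^2 + 9*j + 20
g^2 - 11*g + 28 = (g - 7)*(g - 4)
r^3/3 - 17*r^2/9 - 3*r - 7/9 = (r/3 + 1/3)*(r - 7)*(r + 1/3)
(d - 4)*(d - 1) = d^2 - 5*d + 4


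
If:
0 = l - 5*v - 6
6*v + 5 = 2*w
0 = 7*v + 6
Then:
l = 12/7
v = -6/7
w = -1/14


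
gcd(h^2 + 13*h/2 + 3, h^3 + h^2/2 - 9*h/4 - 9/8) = h + 1/2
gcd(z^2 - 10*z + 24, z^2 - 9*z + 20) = z - 4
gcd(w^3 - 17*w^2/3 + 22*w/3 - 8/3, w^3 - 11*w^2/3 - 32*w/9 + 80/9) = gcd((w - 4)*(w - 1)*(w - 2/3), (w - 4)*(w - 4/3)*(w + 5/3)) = w - 4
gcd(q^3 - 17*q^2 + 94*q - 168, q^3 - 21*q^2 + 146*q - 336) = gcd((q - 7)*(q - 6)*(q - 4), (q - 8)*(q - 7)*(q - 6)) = q^2 - 13*q + 42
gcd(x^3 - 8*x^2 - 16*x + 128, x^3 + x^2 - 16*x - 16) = x^2 - 16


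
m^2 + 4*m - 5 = (m - 1)*(m + 5)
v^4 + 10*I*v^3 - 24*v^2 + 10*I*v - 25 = (v - I)*(v + I)*(v + 5*I)^2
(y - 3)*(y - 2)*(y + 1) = y^3 - 4*y^2 + y + 6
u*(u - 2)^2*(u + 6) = u^4 + 2*u^3 - 20*u^2 + 24*u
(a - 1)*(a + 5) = a^2 + 4*a - 5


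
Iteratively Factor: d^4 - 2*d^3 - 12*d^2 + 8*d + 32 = (d - 2)*(d^3 - 12*d - 16) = (d - 4)*(d - 2)*(d^2 + 4*d + 4) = (d - 4)*(d - 2)*(d + 2)*(d + 2)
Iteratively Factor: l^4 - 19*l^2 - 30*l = (l + 3)*(l^3 - 3*l^2 - 10*l) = (l + 2)*(l + 3)*(l^2 - 5*l) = l*(l + 2)*(l + 3)*(l - 5)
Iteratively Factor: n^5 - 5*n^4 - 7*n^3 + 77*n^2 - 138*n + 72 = (n - 3)*(n^4 - 2*n^3 - 13*n^2 + 38*n - 24) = (n - 3)^2*(n^3 + n^2 - 10*n + 8) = (n - 3)^2*(n + 4)*(n^2 - 3*n + 2) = (n - 3)^2*(n - 1)*(n + 4)*(n - 2)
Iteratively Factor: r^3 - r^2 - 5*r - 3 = (r + 1)*(r^2 - 2*r - 3) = (r + 1)^2*(r - 3)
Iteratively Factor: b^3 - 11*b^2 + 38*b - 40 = (b - 4)*(b^2 - 7*b + 10) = (b - 5)*(b - 4)*(b - 2)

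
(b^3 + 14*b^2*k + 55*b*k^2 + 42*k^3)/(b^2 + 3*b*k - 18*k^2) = (b^2 + 8*b*k + 7*k^2)/(b - 3*k)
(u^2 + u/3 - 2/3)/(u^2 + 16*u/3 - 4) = (u + 1)/(u + 6)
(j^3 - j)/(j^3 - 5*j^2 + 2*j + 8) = j*(j - 1)/(j^2 - 6*j + 8)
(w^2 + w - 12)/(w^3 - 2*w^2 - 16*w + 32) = (w - 3)/(w^2 - 6*w + 8)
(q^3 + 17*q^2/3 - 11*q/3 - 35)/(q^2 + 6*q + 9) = (3*q^2 + 8*q - 35)/(3*(q + 3))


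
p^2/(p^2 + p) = p/(p + 1)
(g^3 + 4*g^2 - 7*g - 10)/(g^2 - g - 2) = g + 5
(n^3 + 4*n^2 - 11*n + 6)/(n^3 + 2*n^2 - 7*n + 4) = (n + 6)/(n + 4)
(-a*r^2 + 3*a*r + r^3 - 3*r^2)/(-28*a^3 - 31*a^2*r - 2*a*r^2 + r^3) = r*(a*r - 3*a - r^2 + 3*r)/(28*a^3 + 31*a^2*r + 2*a*r^2 - r^3)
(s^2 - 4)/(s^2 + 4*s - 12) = (s + 2)/(s + 6)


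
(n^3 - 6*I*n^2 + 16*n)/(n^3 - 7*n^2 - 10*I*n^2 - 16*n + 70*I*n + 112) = n*(n + 2*I)/(n^2 - n*(7 + 2*I) + 14*I)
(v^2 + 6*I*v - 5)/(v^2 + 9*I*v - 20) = (v + I)/(v + 4*I)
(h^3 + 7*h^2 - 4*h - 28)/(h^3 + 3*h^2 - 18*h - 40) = (h^2 + 5*h - 14)/(h^2 + h - 20)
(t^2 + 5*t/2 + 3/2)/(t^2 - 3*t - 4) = (t + 3/2)/(t - 4)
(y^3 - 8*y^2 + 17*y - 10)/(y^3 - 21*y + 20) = (y^2 - 7*y + 10)/(y^2 + y - 20)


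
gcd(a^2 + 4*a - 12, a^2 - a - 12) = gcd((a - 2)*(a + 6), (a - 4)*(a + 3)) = 1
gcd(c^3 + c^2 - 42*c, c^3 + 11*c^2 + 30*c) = c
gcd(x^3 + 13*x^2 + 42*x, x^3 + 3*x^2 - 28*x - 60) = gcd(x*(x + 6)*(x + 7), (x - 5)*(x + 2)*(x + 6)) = x + 6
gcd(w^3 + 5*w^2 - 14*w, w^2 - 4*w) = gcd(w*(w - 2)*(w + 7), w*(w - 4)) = w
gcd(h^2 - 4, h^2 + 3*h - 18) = 1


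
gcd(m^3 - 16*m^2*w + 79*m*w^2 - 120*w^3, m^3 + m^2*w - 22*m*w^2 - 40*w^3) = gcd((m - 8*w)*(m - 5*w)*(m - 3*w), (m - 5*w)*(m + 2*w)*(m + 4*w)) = -m + 5*w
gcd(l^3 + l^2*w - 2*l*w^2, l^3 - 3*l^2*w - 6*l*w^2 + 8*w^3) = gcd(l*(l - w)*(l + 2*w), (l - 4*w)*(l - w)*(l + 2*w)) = -l^2 - l*w + 2*w^2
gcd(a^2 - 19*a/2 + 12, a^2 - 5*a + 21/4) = a - 3/2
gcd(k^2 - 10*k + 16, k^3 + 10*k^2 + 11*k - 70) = k - 2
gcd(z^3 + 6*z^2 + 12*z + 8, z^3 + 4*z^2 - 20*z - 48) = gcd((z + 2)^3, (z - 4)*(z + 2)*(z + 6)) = z + 2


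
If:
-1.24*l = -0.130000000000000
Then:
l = 0.10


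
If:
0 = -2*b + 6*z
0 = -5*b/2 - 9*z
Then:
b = 0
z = 0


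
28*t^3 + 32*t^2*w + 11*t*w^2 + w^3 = (2*t + w)^2*(7*t + w)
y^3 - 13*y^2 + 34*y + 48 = (y - 8)*(y - 6)*(y + 1)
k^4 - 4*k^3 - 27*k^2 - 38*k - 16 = (k - 8)*(k + 1)^2*(k + 2)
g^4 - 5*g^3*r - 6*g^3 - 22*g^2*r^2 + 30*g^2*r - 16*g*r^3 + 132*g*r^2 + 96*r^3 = (g - 6)*(g - 8*r)*(g + r)*(g + 2*r)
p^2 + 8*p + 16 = (p + 4)^2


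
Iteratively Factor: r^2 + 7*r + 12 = (r + 3)*(r + 4)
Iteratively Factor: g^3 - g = (g)*(g^2 - 1) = g*(g + 1)*(g - 1)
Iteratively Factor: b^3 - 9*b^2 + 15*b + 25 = (b - 5)*(b^2 - 4*b - 5) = (b - 5)^2*(b + 1)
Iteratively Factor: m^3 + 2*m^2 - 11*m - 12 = (m + 4)*(m^2 - 2*m - 3) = (m - 3)*(m + 4)*(m + 1)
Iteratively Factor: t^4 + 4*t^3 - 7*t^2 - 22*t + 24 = (t + 4)*(t^3 - 7*t + 6) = (t + 3)*(t + 4)*(t^2 - 3*t + 2) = (t - 2)*(t + 3)*(t + 4)*(t - 1)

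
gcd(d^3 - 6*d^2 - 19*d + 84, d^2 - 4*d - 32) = d + 4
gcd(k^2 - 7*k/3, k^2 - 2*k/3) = k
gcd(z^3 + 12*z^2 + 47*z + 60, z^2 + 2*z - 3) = z + 3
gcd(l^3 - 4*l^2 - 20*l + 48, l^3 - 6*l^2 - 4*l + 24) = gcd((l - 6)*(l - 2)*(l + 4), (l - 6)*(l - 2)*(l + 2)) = l^2 - 8*l + 12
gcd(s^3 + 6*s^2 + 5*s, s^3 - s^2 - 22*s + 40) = s + 5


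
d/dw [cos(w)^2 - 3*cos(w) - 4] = (3 - 2*cos(w))*sin(w)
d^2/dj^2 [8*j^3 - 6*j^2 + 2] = 48*j - 12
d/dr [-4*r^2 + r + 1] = 1 - 8*r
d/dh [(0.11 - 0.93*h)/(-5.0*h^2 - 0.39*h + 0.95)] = (-4.65*h^2 + 1.1*h - 0.8406)/(25.0*h^4 + 3.9*h^3 - 9.3479*h^2 - 0.741*h + 0.9025)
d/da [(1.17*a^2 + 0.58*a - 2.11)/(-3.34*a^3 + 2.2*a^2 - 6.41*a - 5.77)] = (3.9078*a^4 + 3.8744*a^3 - 29.9179*a^2 - 4.2178*a - 16.8717)/(11.1556*a^6 - 14.696*a^5 + 47.6588*a^4 + 10.3396*a^3 + 15.7001*a^2 + 73.9714*a + 33.2929)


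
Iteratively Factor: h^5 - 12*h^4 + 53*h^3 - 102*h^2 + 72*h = (h - 4)*(h^4 - 8*h^3 + 21*h^2 - 18*h) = (h - 4)*(h - 3)*(h^3 - 5*h^2 + 6*h) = (h - 4)*(h - 3)^2*(h^2 - 2*h) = (h - 4)*(h - 3)^2*(h - 2)*(h)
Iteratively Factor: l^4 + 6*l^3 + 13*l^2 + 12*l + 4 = (l + 2)*(l^3 + 4*l^2 + 5*l + 2) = (l + 1)*(l + 2)*(l^2 + 3*l + 2) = (l + 1)^2*(l + 2)*(l + 2)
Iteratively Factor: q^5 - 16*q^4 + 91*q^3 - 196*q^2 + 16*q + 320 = (q - 4)*(q^4 - 12*q^3 + 43*q^2 - 24*q - 80) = (q - 4)^2*(q^3 - 8*q^2 + 11*q + 20) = (q - 4)^2*(q + 1)*(q^2 - 9*q + 20) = (q - 5)*(q - 4)^2*(q + 1)*(q - 4)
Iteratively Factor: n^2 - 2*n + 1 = (n - 1)*(n - 1)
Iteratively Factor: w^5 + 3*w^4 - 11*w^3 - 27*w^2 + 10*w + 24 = (w + 2)*(w^4 + w^3 - 13*w^2 - w + 12) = (w - 3)*(w + 2)*(w^3 + 4*w^2 - w - 4) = (w - 3)*(w + 2)*(w + 4)*(w^2 - 1) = (w - 3)*(w - 1)*(w + 2)*(w + 4)*(w + 1)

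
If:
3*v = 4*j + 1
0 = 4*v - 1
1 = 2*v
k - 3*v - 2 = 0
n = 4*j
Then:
No Solution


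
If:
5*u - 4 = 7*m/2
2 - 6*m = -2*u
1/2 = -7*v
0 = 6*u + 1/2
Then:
No Solution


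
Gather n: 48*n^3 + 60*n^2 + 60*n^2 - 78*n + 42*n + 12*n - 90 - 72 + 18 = 48*n^3 + 120*n^2 - 24*n - 144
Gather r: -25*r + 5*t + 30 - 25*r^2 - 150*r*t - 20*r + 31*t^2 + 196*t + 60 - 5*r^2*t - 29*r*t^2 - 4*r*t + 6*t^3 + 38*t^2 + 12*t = r^2*(-5*t - 25) + r*(-29*t^2 - 154*t - 45) + 6*t^3 + 69*t^2 + 213*t + 90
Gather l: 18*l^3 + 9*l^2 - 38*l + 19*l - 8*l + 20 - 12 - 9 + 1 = 18*l^3 + 9*l^2 - 27*l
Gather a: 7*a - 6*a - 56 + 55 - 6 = a - 7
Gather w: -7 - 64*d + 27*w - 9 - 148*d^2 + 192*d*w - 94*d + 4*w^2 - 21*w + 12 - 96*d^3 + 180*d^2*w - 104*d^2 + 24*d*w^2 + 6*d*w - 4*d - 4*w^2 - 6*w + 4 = -96*d^3 - 252*d^2 + 24*d*w^2 - 162*d + w*(180*d^2 + 198*d)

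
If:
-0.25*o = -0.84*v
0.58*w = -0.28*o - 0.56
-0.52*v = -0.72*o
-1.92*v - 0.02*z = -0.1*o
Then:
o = 0.00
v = 0.00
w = -0.97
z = 0.00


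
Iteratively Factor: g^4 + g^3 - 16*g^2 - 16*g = (g + 1)*(g^3 - 16*g) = (g + 1)*(g + 4)*(g^2 - 4*g) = (g - 4)*(g + 1)*(g + 4)*(g)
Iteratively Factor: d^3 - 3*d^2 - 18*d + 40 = (d + 4)*(d^2 - 7*d + 10) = (d - 5)*(d + 4)*(d - 2)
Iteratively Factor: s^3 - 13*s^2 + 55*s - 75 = (s - 5)*(s^2 - 8*s + 15) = (s - 5)*(s - 3)*(s - 5)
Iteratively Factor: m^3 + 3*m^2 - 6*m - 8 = (m - 2)*(m^2 + 5*m + 4) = (m - 2)*(m + 4)*(m + 1)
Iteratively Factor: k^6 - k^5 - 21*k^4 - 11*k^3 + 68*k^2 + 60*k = (k)*(k^5 - k^4 - 21*k^3 - 11*k^2 + 68*k + 60) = k*(k + 3)*(k^4 - 4*k^3 - 9*k^2 + 16*k + 20) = k*(k + 2)*(k + 3)*(k^3 - 6*k^2 + 3*k + 10) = k*(k - 5)*(k + 2)*(k + 3)*(k^2 - k - 2) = k*(k - 5)*(k + 1)*(k + 2)*(k + 3)*(k - 2)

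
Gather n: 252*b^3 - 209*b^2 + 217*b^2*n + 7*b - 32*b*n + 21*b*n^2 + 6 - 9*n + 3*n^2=252*b^3 - 209*b^2 + 7*b + n^2*(21*b + 3) + n*(217*b^2 - 32*b - 9) + 6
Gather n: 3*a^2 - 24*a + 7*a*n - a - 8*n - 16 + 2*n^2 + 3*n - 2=3*a^2 - 25*a + 2*n^2 + n*(7*a - 5) - 18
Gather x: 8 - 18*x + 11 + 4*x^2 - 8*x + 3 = 4*x^2 - 26*x + 22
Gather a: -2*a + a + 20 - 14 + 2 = 8 - a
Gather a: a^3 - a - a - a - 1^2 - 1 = a^3 - 3*a - 2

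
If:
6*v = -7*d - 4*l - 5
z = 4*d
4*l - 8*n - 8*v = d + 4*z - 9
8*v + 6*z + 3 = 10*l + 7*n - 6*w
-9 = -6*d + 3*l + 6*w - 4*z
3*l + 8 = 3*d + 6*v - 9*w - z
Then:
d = 1267/19119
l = -16955/19119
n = 49339/57357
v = -18322/57357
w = -46666/57357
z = 5068/19119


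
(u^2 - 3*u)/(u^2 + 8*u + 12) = u*(u - 3)/(u^2 + 8*u + 12)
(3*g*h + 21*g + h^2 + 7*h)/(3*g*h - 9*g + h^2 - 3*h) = (h + 7)/(h - 3)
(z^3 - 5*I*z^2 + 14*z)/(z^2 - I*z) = (z^2 - 5*I*z + 14)/(z - I)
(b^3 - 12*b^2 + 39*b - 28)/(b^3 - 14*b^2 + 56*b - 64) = (b^2 - 8*b + 7)/(b^2 - 10*b + 16)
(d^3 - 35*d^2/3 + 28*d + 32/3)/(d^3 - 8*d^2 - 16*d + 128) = (d + 1/3)/(d + 4)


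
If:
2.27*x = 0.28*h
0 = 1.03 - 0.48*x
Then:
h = 17.40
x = 2.15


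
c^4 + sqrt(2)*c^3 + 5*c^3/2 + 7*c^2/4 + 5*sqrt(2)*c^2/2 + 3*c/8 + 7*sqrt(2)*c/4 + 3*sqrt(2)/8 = (c + 1/2)^2*(c + 3/2)*(c + sqrt(2))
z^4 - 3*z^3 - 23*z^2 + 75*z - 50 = (z - 5)*(z - 2)*(z - 1)*(z + 5)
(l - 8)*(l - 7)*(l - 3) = l^3 - 18*l^2 + 101*l - 168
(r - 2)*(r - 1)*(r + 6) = r^3 + 3*r^2 - 16*r + 12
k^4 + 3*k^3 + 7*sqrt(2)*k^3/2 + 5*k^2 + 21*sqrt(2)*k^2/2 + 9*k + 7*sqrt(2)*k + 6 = (k + 1)*(k + 2)*(k + sqrt(2)/2)*(k + 3*sqrt(2))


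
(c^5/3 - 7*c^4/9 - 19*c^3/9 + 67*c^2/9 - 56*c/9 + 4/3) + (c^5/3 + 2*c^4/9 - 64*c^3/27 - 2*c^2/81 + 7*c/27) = 2*c^5/3 - 5*c^4/9 - 121*c^3/27 + 601*c^2/81 - 161*c/27 + 4/3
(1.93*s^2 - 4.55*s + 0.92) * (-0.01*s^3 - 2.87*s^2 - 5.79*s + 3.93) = -0.0193*s^5 - 5.4936*s^4 + 1.8746*s^3 + 31.289*s^2 - 23.2083*s + 3.6156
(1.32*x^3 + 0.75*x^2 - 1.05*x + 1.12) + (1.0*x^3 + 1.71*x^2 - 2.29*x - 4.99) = 2.32*x^3 + 2.46*x^2 - 3.34*x - 3.87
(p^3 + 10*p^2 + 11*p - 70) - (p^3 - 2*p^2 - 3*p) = 12*p^2 + 14*p - 70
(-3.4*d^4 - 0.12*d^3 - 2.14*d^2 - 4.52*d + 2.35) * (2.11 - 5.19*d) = 17.646*d^5 - 6.5512*d^4 + 10.8534*d^3 + 18.9434*d^2 - 21.7337*d + 4.9585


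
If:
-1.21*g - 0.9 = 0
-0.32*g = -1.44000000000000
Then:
No Solution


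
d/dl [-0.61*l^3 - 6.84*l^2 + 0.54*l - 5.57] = -1.83*l^2 - 13.68*l + 0.54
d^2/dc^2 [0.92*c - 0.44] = 0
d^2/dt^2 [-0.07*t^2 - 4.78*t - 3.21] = -0.140000000000000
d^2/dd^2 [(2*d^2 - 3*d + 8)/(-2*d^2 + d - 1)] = 2*(8*d^3 - 84*d^2 + 30*d + 9)/(8*d^6 - 12*d^5 + 18*d^4 - 13*d^3 + 9*d^2 - 3*d + 1)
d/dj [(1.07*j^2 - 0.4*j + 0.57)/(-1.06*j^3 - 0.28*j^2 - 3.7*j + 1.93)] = (1.1342*j^4 - 0.848*j^3 - 2.2584*j^2 + 4.4494*j + 1.337)/(1.1236*j^6 + 0.5936*j^5 + 7.9224*j^4 - 2.0196*j^3 + 12.6092*j^2 - 14.282*j + 3.7249)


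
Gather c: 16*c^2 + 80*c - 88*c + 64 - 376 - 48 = 16*c^2 - 8*c - 360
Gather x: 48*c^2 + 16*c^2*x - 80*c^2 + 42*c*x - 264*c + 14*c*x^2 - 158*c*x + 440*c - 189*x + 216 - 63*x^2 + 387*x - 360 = -32*c^2 + 176*c + x^2*(14*c - 63) + x*(16*c^2 - 116*c + 198) - 144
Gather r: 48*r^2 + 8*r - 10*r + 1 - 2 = 48*r^2 - 2*r - 1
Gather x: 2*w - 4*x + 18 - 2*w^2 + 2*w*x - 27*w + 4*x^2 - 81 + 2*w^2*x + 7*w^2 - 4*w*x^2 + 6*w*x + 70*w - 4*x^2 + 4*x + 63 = 5*w^2 - 4*w*x^2 + 45*w + x*(2*w^2 + 8*w)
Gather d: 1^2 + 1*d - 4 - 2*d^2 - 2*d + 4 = -2*d^2 - d + 1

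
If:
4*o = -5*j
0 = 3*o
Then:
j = 0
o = 0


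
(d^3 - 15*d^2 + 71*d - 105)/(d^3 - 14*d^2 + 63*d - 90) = (d - 7)/(d - 6)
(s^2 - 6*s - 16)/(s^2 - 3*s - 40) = (s + 2)/(s + 5)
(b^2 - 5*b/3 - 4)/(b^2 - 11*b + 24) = (b + 4/3)/(b - 8)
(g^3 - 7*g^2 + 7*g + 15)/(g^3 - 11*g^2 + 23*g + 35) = (g - 3)/(g - 7)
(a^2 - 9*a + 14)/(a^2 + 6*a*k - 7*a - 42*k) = (a - 2)/(a + 6*k)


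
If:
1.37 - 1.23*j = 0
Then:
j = 1.11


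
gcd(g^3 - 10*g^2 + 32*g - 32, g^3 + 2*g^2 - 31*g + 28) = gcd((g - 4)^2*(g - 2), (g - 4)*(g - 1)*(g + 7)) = g - 4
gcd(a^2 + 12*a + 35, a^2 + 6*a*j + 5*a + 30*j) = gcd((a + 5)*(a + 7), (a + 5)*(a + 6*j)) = a + 5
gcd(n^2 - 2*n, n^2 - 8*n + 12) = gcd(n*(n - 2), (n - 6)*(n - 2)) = n - 2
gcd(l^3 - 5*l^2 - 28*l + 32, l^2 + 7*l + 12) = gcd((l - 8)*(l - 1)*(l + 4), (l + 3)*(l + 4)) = l + 4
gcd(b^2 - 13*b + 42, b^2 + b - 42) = b - 6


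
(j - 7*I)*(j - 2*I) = j^2 - 9*I*j - 14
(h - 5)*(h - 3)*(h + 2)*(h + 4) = h^4 - 2*h^3 - 25*h^2 + 26*h + 120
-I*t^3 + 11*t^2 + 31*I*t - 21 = (t + 3*I)*(t + 7*I)*(-I*t + 1)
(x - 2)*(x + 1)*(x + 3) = x^3 + 2*x^2 - 5*x - 6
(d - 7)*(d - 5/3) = d^2 - 26*d/3 + 35/3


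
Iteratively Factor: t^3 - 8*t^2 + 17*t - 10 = (t - 5)*(t^2 - 3*t + 2) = (t - 5)*(t - 1)*(t - 2)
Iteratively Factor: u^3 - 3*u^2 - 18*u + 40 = (u + 4)*(u^2 - 7*u + 10) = (u - 2)*(u + 4)*(u - 5)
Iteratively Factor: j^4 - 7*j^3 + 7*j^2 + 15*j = (j - 3)*(j^3 - 4*j^2 - 5*j) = (j - 3)*(j + 1)*(j^2 - 5*j) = j*(j - 3)*(j + 1)*(j - 5)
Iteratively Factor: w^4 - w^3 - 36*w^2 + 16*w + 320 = (w - 4)*(w^3 + 3*w^2 - 24*w - 80) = (w - 4)*(w + 4)*(w^2 - w - 20) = (w - 4)*(w + 4)^2*(w - 5)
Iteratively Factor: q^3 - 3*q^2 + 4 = (q - 2)*(q^2 - q - 2) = (q - 2)^2*(q + 1)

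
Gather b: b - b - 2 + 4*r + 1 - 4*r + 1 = 0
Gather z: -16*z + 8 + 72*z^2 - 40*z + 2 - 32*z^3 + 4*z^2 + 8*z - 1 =-32*z^3 + 76*z^2 - 48*z + 9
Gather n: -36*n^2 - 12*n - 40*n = -36*n^2 - 52*n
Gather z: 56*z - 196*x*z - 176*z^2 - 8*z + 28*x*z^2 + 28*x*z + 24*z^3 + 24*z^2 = 24*z^3 + z^2*(28*x - 152) + z*(48 - 168*x)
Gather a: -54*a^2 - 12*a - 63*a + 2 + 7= -54*a^2 - 75*a + 9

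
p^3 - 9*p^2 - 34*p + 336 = (p - 8)*(p - 7)*(p + 6)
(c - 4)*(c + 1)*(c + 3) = c^3 - 13*c - 12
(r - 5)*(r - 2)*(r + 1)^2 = r^4 - 5*r^3 - 3*r^2 + 13*r + 10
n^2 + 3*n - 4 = (n - 1)*(n + 4)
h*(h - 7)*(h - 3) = h^3 - 10*h^2 + 21*h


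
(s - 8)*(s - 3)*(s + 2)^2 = s^4 - 7*s^3 - 16*s^2 + 52*s + 96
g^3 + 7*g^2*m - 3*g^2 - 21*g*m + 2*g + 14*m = (g - 2)*(g - 1)*(g + 7*m)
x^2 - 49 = (x - 7)*(x + 7)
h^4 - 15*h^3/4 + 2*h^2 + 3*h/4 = h*(h - 3)*(h - 1)*(h + 1/4)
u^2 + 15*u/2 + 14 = (u + 7/2)*(u + 4)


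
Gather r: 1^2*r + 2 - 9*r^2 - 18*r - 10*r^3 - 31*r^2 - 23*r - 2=-10*r^3 - 40*r^2 - 40*r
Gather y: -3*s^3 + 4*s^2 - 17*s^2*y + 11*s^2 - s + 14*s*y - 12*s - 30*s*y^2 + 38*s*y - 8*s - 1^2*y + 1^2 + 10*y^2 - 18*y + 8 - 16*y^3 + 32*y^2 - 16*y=-3*s^3 + 15*s^2 - 21*s - 16*y^3 + y^2*(42 - 30*s) + y*(-17*s^2 + 52*s - 35) + 9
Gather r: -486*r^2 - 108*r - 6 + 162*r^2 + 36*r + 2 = -324*r^2 - 72*r - 4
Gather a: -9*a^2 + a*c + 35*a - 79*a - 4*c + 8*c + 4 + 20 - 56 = -9*a^2 + a*(c - 44) + 4*c - 32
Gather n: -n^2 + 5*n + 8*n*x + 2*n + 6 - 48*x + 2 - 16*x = -n^2 + n*(8*x + 7) - 64*x + 8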